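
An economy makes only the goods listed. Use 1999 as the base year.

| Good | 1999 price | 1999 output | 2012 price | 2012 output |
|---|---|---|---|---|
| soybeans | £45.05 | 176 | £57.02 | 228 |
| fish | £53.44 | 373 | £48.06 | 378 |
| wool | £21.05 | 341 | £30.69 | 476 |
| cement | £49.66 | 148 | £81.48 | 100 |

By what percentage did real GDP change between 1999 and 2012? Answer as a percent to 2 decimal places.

7.24%

Real GDP 1999 = Nominal GDP 1999 = 45.05·176 + 53.44·373 + 21.05·341 + 49.66·148 = 42389.65.
Real GDP 2012 (at 1999 prices) = 45.05·228 + 53.44·378 + 21.05·476 + 49.66·100 = 45457.52.
Real growth = 45457.52/42389.65 − 1 = 0.0724.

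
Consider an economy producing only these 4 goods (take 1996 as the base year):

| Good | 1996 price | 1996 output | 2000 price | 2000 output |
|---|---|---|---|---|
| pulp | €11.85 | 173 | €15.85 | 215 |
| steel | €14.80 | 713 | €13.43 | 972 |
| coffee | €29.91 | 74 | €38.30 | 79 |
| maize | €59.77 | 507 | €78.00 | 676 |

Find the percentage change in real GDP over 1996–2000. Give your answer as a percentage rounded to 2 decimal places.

Real GDP 1996 = Nominal GDP 1996 = 11.85·173 + 14.80·713 + 29.91·74 + 59.77·507 = 45119.18.
Real GDP 2000 (at 1996 prices) = 11.85·215 + 14.80·972 + 29.91·79 + 59.77·676 = 59700.76.
Real growth = 59700.76/45119.18 − 1 = 0.3232.

32.32%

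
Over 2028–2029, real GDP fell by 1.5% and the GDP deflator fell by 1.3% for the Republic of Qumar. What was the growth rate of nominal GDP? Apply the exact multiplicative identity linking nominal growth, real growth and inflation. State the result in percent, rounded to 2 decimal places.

-2.78%

(1 + g_nom) = (1 + g_real)(1 + π) = 0.9850 × 0.9870 = 0.97220.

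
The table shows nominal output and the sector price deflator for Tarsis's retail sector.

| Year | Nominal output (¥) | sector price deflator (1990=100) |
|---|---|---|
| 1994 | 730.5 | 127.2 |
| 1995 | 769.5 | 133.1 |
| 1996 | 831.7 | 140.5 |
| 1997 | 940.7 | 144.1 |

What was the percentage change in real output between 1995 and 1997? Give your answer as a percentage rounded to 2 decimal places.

Real output 1995 = 769.5/1.331 = 578.14.
Real output 1997 = 940.7/1.441 = 652.81.
Change = 652.81/578.14 − 1 = 0.1292.

12.92%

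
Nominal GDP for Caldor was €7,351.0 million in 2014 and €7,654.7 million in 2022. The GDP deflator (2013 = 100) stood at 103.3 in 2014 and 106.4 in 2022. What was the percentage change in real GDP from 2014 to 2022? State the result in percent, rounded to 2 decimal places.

Real GDP 2014 = 7351.0 / 1.033 = 7116.17.
Real GDP 2022 = 7654.7 / 1.064 = 7194.27.
Real growth = 7194.27 / 7116.17 − 1 = 0.0110.

1.10%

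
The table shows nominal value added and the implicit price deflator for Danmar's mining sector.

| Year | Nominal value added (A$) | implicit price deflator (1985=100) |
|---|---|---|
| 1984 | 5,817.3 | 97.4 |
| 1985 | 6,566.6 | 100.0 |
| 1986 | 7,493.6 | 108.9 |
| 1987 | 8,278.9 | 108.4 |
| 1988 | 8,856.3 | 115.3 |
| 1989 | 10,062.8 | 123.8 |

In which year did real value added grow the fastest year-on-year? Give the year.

1985: real = 6566.6/1.000 = 6566.60; growth vs 1984 (5972.59) = 9.95%.
1986: real = 7493.6/1.089 = 6881.18; growth vs 1985 (6566.60) = 4.79%.
1987: real = 8278.9/1.084 = 7637.36; growth vs 1986 (6881.18) = 10.99%.
1988: real = 8856.3/1.153 = 7681.09; growth vs 1987 (7637.36) = 0.57%.
1989: real = 10062.8/1.238 = 8128.27; growth vs 1988 (7681.09) = 5.82%.

1987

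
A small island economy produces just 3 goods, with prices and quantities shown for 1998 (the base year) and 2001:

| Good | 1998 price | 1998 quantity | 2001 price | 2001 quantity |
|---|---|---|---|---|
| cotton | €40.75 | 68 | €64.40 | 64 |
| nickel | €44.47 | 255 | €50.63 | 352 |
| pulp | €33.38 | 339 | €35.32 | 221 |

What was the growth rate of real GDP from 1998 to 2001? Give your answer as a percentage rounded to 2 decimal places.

Real GDP 1998 = Nominal GDP 1998 = 40.75·68 + 44.47·255 + 33.38·339 = 25426.67.
Real GDP 2001 (at 1998 prices) = 40.75·64 + 44.47·352 + 33.38·221 = 25638.42.
Real growth = 25638.42/25426.67 − 1 = 0.0083.

0.83%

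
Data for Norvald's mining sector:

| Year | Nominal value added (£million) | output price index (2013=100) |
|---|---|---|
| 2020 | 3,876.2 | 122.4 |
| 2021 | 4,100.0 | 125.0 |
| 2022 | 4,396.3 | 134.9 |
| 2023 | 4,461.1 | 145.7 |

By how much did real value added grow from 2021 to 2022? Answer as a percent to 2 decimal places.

-0.64%

Real value added 2021 = 4100.0/1.250 = 3280.00.
Real value added 2022 = 4396.3/1.349 = 3258.93.
Change = 3258.93/3280.00 − 1 = -0.0064.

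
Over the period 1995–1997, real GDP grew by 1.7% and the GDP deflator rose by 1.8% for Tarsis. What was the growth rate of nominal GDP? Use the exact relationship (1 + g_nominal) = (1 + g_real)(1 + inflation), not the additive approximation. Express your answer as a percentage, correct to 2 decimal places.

(1 + g_nom) = (1 + g_real)(1 + π) = 1.0170 × 1.0180 = 1.03531.

3.53%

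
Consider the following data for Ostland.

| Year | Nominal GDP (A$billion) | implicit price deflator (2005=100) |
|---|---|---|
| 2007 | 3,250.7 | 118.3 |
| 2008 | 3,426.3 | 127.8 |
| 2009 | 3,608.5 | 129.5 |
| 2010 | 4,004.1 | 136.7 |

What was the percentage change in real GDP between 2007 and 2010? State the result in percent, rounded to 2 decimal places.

6.60%

Real GDP 2007 = 3250.7/1.183 = 2747.84.
Real GDP 2010 = 4004.1/1.367 = 2929.11.
Change = 2929.11/2747.84 − 1 = 0.0660.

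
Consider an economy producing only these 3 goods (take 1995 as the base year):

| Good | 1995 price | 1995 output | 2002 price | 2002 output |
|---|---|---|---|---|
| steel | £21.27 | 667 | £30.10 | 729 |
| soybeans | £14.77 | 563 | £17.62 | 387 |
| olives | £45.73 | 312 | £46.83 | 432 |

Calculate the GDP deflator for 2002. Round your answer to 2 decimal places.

Nominal GDP 2002 = 30.10·729 + 17.62·387 + 46.83·432 = 48992.40.
Real GDP 2002 (at 1995 prices) = 21.27·729 + 14.77·387 + 45.73·432 = 40977.18.
Deflator = Nominal/Real × 100 = 48992.40/40977.18 × 100 = 119.560.

119.56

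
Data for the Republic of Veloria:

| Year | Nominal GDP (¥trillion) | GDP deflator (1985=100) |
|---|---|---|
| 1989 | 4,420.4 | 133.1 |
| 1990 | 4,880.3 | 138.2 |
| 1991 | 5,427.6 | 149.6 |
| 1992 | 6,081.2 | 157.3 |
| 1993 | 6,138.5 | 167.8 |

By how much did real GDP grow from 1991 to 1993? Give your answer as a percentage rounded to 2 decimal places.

0.83%

Real GDP 1991 = 5427.6/1.496 = 3628.07.
Real GDP 1993 = 6138.5/1.678 = 3658.22.
Change = 3658.22/3628.07 − 1 = 0.0083.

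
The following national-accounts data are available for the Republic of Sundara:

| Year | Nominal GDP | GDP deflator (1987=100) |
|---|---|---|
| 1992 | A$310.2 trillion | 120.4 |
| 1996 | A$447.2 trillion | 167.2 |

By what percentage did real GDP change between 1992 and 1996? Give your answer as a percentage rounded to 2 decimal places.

Real GDP 1992 = 310.2 / 1.204 = 257.64.
Real GDP 1996 = 447.2 / 1.672 = 267.46.
Real growth = 267.46 / 257.64 − 1 = 0.0381.

3.81%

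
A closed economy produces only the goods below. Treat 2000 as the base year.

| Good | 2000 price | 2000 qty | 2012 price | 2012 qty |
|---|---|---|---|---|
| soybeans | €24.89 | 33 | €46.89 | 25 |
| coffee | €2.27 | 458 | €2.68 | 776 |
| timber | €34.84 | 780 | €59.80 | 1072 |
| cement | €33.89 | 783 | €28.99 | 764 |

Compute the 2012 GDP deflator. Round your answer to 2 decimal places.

Nominal GDP 2012 = 46.89·25 + 2.68·776 + 59.80·1072 + 28.99·764 = 89505.89.
Real GDP 2012 (at 2000 prices) = 24.89·25 + 2.27·776 + 34.84·1072 + 33.89·764 = 65624.21.
Deflator = Nominal/Real × 100 = 89505.89/65624.21 × 100 = 136.392.

136.39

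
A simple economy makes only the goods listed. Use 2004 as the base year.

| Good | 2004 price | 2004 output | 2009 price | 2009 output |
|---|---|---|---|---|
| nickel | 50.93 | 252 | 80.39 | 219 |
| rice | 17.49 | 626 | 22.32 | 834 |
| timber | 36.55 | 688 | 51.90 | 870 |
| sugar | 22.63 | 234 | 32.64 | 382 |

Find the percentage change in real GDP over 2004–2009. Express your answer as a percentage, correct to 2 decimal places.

Real GDP 2004 = Nominal GDP 2004 = 50.93·252 + 17.49·626 + 36.55·688 + 22.63·234 = 54224.92.
Real GDP 2009 (at 2004 prices) = 50.93·219 + 17.49·834 + 36.55·870 + 22.63·382 = 66183.49.
Real growth = 66183.49/54224.92 − 1 = 0.2205.

22.05%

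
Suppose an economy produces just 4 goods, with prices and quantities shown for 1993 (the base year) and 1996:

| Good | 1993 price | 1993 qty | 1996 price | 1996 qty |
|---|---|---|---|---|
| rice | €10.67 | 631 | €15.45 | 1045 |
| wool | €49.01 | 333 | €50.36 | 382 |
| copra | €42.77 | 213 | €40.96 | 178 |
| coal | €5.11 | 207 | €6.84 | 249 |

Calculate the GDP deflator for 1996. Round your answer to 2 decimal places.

114.50

Nominal GDP 1996 = 15.45·1045 + 50.36·382 + 40.96·178 + 6.84·249 = 44376.81.
Real GDP 1996 (at 1993 prices) = 10.67·1045 + 49.01·382 + 42.77·178 + 5.11·249 = 38757.42.
Deflator = Nominal/Real × 100 = 44376.81/38757.42 × 100 = 114.499.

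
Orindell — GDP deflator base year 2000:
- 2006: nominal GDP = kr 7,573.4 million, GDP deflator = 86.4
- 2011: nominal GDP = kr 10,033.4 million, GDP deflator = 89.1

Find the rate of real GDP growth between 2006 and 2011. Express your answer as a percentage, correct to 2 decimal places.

Deflate each year: 2006 → 7573.4/0.864 = 8765.51; 2011 → 10033.4/0.891 = 11260.83.
So real GDP changed by 11260.83/8765.51 − 1 = 0.2847, i.e. 28.47%.

28.47%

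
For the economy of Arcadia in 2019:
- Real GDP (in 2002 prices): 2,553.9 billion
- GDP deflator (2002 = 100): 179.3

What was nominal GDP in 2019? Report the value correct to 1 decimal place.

4,579.1 billion

Nominal GDP = Real × (GDP deflator/100) = 2553.9 × 1.793 = 4579.14.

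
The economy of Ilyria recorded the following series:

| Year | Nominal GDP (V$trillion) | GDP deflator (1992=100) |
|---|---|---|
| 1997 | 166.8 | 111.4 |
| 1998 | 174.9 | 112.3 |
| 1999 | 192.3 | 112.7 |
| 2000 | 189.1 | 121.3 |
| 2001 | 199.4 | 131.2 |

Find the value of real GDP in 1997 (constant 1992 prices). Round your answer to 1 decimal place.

V$149.7 trillion

Real GDP 1997 = 166.8 / 1.114 = 149.73.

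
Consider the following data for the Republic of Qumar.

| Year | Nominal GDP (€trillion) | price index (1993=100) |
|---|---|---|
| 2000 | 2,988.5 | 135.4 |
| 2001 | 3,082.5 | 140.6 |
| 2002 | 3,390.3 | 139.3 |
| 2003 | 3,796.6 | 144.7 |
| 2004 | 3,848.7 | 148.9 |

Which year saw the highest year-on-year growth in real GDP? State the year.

2002

2001: real = 3082.5/1.406 = 2192.39; growth vs 2000 (2207.16) = -0.67%.
2002: real = 3390.3/1.393 = 2433.81; growth vs 2001 (2192.39) = 11.01%.
2003: real = 3796.6/1.447 = 2623.77; growth vs 2002 (2433.81) = 7.81%.
2004: real = 3848.7/1.489 = 2584.75; growth vs 2003 (2623.77) = -1.49%.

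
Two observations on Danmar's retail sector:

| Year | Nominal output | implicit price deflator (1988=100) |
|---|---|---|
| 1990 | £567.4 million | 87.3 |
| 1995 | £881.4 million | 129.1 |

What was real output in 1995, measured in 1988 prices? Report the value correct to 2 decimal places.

£682.73 million

Real output = Nominal / (implicit price deflator/100) = 881.4 / 1.291 = 682.73.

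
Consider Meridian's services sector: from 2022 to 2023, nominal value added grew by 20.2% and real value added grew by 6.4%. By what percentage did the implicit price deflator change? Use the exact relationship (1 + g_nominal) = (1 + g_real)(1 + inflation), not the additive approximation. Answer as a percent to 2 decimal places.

12.97%

(1 + g_nom) = (1 + g_real)(1 + π), so π = 1.2020 / 1.0640 − 1 = 0.12970.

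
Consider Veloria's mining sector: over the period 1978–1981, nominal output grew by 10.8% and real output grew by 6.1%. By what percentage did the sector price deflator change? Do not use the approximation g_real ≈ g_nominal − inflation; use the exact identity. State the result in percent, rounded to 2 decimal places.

(1 + g_nom) = (1 + g_real)(1 + π), so π = 1.1080 / 1.0610 − 1 = 0.04430.

4.43%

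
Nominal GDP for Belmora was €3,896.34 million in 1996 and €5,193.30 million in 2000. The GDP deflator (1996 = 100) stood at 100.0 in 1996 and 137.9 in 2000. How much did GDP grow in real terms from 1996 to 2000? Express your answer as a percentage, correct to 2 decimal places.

-3.35%

Deflate each year: 1996 → 3896.34/1.000 = 3896.34; 2000 → 5193.30/1.379 = 3765.99.
So real GDP changed by 3765.99/3896.34 − 1 = -0.0335, i.e. -3.35%.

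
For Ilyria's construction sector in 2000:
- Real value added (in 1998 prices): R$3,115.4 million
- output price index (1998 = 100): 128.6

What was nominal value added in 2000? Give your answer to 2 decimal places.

Nominal value added = Real × (output price index/100) = 3115.4 × 1.286 = 4006.40.

R$4,006.40 million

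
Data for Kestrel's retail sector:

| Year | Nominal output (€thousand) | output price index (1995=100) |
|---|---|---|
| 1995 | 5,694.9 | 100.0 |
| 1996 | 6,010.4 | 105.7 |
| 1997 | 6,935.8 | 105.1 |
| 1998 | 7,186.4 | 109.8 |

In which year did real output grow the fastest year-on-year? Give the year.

1997

1996: real = 6010.4/1.057 = 5686.28; growth vs 1995 (5694.90) = -0.15%.
1997: real = 6935.8/1.051 = 6599.24; growth vs 1996 (5686.28) = 16.06%.
1998: real = 7186.4/1.098 = 6544.99; growth vs 1997 (6599.24) = -0.82%.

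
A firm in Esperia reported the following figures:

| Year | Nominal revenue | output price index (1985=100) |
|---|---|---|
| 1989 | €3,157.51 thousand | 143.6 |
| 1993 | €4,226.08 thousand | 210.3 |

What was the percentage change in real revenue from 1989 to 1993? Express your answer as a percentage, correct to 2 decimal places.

-8.61%

Real revenue 1989 = 3157.51 / 1.436 = 2198.82.
Real revenue 1993 = 4226.08 / 2.103 = 2009.55.
Real growth = 2009.55 / 2198.82 − 1 = -0.0861.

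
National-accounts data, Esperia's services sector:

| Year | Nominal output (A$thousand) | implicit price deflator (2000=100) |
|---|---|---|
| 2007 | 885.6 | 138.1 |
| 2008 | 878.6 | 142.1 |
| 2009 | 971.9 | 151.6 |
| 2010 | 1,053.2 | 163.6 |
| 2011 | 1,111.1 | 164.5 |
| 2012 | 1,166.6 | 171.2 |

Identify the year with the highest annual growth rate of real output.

2011

2008: real = 878.6/1.421 = 618.30; growth vs 2007 (641.27) = -3.58%.
2009: real = 971.9/1.516 = 641.09; growth vs 2008 (618.30) = 3.69%.
2010: real = 1053.2/1.636 = 643.77; growth vs 2009 (641.09) = 0.42%.
2011: real = 1111.1/1.645 = 675.44; growth vs 2010 (643.77) = 4.92%.
2012: real = 1166.6/1.712 = 681.43; growth vs 2011 (675.44) = 0.89%.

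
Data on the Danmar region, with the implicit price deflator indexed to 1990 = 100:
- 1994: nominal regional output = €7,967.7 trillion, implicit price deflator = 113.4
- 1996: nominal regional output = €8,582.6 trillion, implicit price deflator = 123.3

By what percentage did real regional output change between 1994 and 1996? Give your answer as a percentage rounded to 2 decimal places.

Deflate each year: 1994 → 7967.7/1.134 = 7026.19; 1996 → 8582.6/1.233 = 6960.75.
So real regional output changed by 6960.75/7026.19 − 1 = -0.0093, i.e. -0.93%.

-0.93%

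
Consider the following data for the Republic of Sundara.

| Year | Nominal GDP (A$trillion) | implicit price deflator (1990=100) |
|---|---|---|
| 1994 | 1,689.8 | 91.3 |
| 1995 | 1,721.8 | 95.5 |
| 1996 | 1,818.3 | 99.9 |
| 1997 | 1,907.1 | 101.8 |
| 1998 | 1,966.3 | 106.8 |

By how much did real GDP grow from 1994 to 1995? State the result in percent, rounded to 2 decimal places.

-2.59%

Real GDP 1994 = 1689.8/0.913 = 1850.82.
Real GDP 1995 = 1721.8/0.955 = 1802.93.
Change = 1802.93/1850.82 − 1 = -0.0259.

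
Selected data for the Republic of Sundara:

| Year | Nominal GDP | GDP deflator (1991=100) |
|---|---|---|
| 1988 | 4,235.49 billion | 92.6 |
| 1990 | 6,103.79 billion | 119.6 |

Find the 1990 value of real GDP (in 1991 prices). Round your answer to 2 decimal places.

Real GDP = Nominal / (GDP deflator/100) = 6103.79 / 1.196 = 5103.50.

5,103.50 billion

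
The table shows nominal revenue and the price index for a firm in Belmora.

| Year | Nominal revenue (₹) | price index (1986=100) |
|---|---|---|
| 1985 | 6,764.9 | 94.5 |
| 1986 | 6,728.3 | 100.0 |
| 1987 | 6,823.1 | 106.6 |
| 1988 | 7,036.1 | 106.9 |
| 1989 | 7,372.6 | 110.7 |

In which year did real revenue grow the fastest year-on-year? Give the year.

1988

1986: real = 6728.3/1.000 = 6728.30; growth vs 1985 (7158.62) = -6.01%.
1987: real = 6823.1/1.066 = 6400.66; growth vs 1986 (6728.30) = -4.87%.
1988: real = 7036.1/1.069 = 6581.95; growth vs 1987 (6400.66) = 2.83%.
1989: real = 7372.6/1.107 = 6659.98; growth vs 1988 (6581.95) = 1.19%.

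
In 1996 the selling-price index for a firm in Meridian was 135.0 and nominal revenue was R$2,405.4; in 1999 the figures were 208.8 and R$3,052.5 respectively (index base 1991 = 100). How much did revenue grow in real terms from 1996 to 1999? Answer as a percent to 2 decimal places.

Real revenue 1996 = 2405.4 / 1.350 = 1781.78.
Real revenue 1999 = 3052.5 / 2.088 = 1461.93.
Real growth = 1461.93 / 1781.78 − 1 = -0.1795.

-17.95%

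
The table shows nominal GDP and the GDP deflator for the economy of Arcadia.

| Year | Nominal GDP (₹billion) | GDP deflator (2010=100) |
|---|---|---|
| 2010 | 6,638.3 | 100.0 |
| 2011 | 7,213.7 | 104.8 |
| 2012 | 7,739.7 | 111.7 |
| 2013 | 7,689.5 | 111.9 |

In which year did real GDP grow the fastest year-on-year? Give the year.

2011

2011: real = 7213.7/1.048 = 6883.30; growth vs 2010 (6638.30) = 3.69%.
2012: real = 7739.7/1.117 = 6929.01; growth vs 2011 (6883.30) = 0.66%.
2013: real = 7689.5/1.119 = 6871.76; growth vs 2012 (6929.01) = -0.83%.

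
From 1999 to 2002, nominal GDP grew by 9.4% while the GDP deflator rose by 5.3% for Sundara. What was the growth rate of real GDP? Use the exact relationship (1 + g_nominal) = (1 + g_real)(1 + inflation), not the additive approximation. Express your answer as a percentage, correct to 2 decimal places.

(1 + g_nom) = (1 + g_real)(1 + π), so g_real = 1.0940 / 1.0530 − 1 = 0.03894.

3.89%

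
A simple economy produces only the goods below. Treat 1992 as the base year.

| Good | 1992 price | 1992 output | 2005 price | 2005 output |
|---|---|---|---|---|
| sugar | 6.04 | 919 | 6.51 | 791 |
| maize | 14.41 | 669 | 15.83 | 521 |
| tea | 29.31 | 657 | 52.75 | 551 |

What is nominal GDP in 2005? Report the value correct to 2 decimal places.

42462.09

Nominal GDP 2005 = Σ (p_2005 × q_2005) = 6.51·791 + 15.83·521 + 52.75·551 = 42462.09.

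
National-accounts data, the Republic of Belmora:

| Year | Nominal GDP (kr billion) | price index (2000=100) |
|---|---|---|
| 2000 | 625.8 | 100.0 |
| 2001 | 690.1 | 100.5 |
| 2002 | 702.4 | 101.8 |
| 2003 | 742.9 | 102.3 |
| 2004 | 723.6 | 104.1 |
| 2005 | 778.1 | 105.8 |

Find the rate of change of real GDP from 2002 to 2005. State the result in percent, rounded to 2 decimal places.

6.59%

Real GDP 2002 = 702.4/1.018 = 689.98.
Real GDP 2005 = 778.1/1.058 = 735.44.
Change = 735.44/689.98 − 1 = 0.0659.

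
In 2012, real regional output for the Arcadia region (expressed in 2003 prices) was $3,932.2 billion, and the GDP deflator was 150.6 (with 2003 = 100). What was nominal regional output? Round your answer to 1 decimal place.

Nominal regional output = Real × (GDP deflator/100) = 3932.2 × 1.506 = 5921.89.

$5,921.9 billion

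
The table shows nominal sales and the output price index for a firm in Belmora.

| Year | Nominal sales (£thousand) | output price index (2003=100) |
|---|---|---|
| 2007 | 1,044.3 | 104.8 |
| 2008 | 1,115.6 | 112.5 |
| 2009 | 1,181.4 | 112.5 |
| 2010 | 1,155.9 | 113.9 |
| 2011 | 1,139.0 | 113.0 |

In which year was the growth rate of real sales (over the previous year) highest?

2008: real = 1115.6/1.125 = 991.64; growth vs 2007 (996.47) = -0.48%.
2009: real = 1181.4/1.125 = 1050.13; growth vs 2008 (991.64) = 5.90%.
2010: real = 1155.9/1.139 = 1014.84; growth vs 2009 (1050.13) = -3.36%.
2011: real = 1139.0/1.130 = 1007.96; growth vs 2010 (1014.84) = -0.68%.

2009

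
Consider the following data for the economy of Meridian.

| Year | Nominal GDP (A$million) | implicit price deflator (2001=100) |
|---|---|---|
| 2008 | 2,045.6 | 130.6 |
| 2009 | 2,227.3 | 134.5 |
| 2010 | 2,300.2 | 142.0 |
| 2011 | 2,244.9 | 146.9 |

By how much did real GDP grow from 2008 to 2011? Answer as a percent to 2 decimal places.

Real GDP 2008 = 2045.6/1.306 = 1566.31.
Real GDP 2011 = 2244.9/1.469 = 1528.18.
Change = 1528.18/1566.31 − 1 = -0.0243.

-2.43%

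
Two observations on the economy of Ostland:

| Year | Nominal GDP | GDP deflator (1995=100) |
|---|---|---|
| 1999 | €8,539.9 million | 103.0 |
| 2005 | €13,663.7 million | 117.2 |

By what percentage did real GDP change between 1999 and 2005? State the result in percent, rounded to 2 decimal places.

40.61%

Deflate each year: 1999 → 8539.9/1.030 = 8291.17; 2005 → 13663.7/1.172 = 11658.45.
So real GDP changed by 11658.45/8291.17 − 1 = 0.4061, i.e. 40.61%.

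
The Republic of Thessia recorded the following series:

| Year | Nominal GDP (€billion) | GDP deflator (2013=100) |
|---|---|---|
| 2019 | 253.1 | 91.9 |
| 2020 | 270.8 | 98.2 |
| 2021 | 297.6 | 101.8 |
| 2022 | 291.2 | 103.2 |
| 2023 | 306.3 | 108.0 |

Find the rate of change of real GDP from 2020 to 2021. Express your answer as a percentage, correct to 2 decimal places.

6.01%

Real GDP 2020 = 270.8/0.982 = 275.76.
Real GDP 2021 = 297.6/1.018 = 292.34.
Change = 292.34/275.76 − 1 = 0.0601.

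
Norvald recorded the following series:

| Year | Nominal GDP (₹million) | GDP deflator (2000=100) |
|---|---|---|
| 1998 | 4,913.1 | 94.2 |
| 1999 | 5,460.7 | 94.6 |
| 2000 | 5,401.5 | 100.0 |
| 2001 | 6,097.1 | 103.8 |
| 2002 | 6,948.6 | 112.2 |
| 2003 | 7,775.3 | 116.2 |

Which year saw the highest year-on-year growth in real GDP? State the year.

1999: real = 5460.7/0.946 = 5772.41; growth vs 1998 (5215.61) = 10.68%.
2000: real = 5401.5/1.000 = 5401.50; growth vs 1999 (5772.41) = -6.43%.
2001: real = 6097.1/1.038 = 5873.89; growth vs 2000 (5401.50) = 8.75%.
2002: real = 6948.6/1.122 = 6193.05; growth vs 2001 (5873.89) = 5.43%.
2003: real = 7775.3/1.162 = 6691.31; growth vs 2002 (6193.05) = 8.05%.

1999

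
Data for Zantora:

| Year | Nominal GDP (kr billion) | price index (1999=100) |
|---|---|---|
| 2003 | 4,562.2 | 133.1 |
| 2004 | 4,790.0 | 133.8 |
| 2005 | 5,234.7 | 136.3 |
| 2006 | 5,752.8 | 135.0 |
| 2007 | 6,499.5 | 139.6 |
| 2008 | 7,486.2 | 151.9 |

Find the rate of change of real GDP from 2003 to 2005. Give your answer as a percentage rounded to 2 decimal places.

Real GDP 2003 = 4562.2/1.331 = 3427.65.
Real GDP 2005 = 5234.7/1.363 = 3840.57.
Change = 3840.57/3427.65 − 1 = 0.1205.

12.05%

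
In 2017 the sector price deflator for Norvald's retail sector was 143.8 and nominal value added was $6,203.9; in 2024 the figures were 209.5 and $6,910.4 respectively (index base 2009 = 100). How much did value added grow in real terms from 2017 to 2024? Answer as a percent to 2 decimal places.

Real value added 2017 = 6203.9 / 1.438 = 4314.26.
Real value added 2024 = 6910.4 / 2.095 = 3298.52.
Real growth = 3298.52 / 4314.26 − 1 = -0.2354.

-23.54%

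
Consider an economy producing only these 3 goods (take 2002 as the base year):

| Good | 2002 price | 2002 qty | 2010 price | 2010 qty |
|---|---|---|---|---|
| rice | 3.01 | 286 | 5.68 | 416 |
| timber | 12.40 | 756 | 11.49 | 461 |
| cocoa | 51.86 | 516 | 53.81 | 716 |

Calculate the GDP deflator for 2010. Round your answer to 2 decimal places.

Nominal GDP 2010 = 5.68·416 + 11.49·461 + 53.81·716 = 46187.73.
Real GDP 2010 (at 2002 prices) = 3.01·416 + 12.40·461 + 51.86·716 = 44100.32.
Deflator = Nominal/Real × 100 = 46187.73/44100.32 × 100 = 104.733.

104.73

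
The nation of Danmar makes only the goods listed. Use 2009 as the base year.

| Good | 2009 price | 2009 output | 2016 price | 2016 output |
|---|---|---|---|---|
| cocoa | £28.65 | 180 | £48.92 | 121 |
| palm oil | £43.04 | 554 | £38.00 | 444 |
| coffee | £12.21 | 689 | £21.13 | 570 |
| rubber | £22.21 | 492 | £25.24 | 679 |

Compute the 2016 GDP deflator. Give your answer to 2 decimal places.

116.49

Nominal GDP 2016 = 48.92·121 + 38.00·444 + 21.13·570 + 25.24·679 = 51973.38.
Real GDP 2016 (at 2009 prices) = 28.65·121 + 43.04·444 + 12.21·570 + 22.21·679 = 44616.70.
Deflator = Nominal/Real × 100 = 51973.38/44616.70 × 100 = 116.489.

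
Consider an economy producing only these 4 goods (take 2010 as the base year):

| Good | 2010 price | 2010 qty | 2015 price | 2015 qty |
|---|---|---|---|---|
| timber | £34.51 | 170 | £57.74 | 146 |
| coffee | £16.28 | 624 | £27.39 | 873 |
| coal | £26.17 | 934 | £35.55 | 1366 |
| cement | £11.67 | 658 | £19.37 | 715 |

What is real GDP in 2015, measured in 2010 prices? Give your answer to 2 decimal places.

Real GDP 2015 = Σ (p_2010 × q_2015) = 34.51·146 + 16.28·873 + 26.17·1366 + 11.67·715 = 63343.17.

£63343.17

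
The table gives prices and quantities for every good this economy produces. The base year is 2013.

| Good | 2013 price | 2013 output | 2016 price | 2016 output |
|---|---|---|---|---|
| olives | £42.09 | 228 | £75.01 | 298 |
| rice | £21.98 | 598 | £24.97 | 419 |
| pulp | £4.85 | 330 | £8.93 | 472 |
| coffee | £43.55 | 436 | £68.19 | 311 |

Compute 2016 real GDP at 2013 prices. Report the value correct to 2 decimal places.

Real GDP 2016 = Σ (p_2013 × q_2016) = 42.09·298 + 21.98·419 + 4.85·472 + 43.55·311 = 37585.69.

£37585.69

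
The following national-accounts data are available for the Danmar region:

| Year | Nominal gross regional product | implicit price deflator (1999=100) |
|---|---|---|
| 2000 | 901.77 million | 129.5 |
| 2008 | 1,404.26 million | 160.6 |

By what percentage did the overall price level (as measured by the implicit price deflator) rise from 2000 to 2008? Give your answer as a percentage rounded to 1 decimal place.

24.0%

Price-level change = 160.6 / 129.5 − 1 = 0.2402.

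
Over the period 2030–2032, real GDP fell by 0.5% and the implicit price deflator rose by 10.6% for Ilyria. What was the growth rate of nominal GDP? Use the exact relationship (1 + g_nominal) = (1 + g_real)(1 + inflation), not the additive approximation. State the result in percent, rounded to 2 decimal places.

(1 + g_nom) = (1 + g_real)(1 + π) = 0.9950 × 1.1060 = 1.10047.

10.05%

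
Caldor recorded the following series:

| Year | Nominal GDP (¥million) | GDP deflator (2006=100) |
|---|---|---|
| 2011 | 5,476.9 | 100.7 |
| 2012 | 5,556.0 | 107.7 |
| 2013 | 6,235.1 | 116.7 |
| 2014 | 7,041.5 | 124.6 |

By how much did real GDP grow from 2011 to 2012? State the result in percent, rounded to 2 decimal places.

-5.15%

Real GDP 2011 = 5476.9/1.007 = 5438.83.
Real GDP 2012 = 5556.0/1.077 = 5158.77.
Change = 5158.77/5438.83 − 1 = -0.0515.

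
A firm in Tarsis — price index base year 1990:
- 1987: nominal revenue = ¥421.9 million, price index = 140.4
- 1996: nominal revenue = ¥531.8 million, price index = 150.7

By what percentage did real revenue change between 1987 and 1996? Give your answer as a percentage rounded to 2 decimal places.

Real revenue 1987 = 421.9 / 1.404 = 300.50.
Real revenue 1996 = 531.8 / 1.507 = 352.89.
Real growth = 352.89 / 300.50 − 1 = 0.1743.

17.43%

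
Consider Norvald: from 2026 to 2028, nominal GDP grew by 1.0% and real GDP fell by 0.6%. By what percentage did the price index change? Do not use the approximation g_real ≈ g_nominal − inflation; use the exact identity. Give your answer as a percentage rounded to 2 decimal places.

(1 + g_nom) = (1 + g_real)(1 + π), so π = 1.0100 / 0.9940 − 1 = 0.01610.

1.61%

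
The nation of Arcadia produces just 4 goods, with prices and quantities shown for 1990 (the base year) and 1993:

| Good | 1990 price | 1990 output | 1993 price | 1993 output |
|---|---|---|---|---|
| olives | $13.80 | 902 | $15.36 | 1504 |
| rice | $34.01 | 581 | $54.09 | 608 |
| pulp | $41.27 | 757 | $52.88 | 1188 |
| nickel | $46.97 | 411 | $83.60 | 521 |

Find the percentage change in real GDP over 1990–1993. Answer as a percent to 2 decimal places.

38.89%

Real GDP 1990 = Nominal GDP 1990 = 13.80·902 + 34.01·581 + 41.27·757 + 46.97·411 = 82753.47.
Real GDP 1993 (at 1990 prices) = 13.80·1504 + 34.01·608 + 41.27·1188 + 46.97·521 = 114933.41.
Real growth = 114933.41/82753.47 − 1 = 0.3889.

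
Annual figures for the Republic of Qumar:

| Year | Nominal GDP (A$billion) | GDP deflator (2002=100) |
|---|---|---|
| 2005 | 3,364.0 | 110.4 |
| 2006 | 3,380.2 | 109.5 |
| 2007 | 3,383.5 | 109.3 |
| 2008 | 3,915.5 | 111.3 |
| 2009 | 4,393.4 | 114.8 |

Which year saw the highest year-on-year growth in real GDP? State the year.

2008

2006: real = 3380.2/1.095 = 3086.94; growth vs 2005 (3047.10) = 1.31%.
2007: real = 3383.5/1.093 = 3095.61; growth vs 2006 (3086.94) = 0.28%.
2008: real = 3915.5/1.113 = 3517.97; growth vs 2007 (3095.61) = 13.64%.
2009: real = 4393.4/1.148 = 3827.00; growth vs 2008 (3517.97) = 8.78%.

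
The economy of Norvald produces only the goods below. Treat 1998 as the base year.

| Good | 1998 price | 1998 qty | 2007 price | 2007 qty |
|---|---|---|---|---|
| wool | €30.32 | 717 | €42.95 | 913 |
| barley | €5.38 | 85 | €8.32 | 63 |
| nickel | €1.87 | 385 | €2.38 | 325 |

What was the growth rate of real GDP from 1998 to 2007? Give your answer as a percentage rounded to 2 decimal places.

24.93%

Real GDP 1998 = Nominal GDP 1998 = 30.32·717 + 5.38·85 + 1.87·385 = 22916.69.
Real GDP 2007 (at 1998 prices) = 30.32·913 + 5.38·63 + 1.87·325 = 28628.85.
Real growth = 28628.85/22916.69 − 1 = 0.2493.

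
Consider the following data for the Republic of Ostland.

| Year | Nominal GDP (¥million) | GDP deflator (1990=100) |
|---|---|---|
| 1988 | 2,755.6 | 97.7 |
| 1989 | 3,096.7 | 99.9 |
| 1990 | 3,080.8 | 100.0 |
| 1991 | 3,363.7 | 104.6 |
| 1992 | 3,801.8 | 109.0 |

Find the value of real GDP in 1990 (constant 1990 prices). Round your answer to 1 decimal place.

¥3,080.8 million

Real GDP 1990 = 3080.8 / 1.000 = 3080.80.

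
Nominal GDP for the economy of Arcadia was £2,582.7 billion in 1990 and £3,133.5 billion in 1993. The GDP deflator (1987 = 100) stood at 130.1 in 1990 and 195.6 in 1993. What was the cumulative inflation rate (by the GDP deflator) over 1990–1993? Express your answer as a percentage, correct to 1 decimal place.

Price-level change = 195.6 / 130.1 − 1 = 0.5035.

50.3%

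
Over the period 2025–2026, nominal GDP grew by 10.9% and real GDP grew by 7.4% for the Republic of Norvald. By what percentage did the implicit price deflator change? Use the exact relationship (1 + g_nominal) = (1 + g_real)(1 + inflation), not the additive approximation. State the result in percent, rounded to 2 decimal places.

3.26%

(1 + g_nom) = (1 + g_real)(1 + π), so π = 1.1090 / 1.0740 − 1 = 0.03259.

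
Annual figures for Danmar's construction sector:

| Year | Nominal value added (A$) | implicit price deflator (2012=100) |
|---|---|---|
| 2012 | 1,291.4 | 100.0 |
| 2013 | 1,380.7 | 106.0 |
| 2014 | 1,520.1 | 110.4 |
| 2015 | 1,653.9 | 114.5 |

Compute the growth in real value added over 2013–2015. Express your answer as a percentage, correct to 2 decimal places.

Real value added 2013 = 1380.7/1.060 = 1302.55.
Real value added 2015 = 1653.9/1.145 = 1444.45.
Change = 1444.45/1302.55 − 1 = 0.1089.

10.89%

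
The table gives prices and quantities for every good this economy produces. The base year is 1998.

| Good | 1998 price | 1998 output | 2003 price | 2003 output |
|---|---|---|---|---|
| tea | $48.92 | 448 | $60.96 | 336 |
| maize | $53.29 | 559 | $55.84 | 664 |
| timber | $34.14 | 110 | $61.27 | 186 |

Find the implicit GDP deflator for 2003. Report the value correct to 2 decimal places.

Nominal GDP 2003 = 60.96·336 + 55.84·664 + 61.27·186 = 68956.54.
Real GDP 2003 (at 1998 prices) = 48.92·336 + 53.29·664 + 34.14·186 = 58171.72.
Deflator = Nominal/Real × 100 = 68956.54/58171.72 × 100 = 118.540.

118.54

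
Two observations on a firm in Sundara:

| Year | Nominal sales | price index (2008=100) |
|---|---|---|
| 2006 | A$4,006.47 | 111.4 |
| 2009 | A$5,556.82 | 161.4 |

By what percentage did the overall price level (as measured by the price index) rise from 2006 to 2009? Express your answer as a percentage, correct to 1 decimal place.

44.9%

Price-level change = 161.4 / 111.4 − 1 = 0.4488.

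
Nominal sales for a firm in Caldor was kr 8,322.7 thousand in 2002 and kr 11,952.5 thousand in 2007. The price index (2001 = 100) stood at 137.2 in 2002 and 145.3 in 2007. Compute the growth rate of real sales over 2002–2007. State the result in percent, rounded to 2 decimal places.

35.61%

Real sales 2002 = 8322.7 / 1.372 = 6066.11.
Real sales 2007 = 11952.5 / 1.453 = 8226.08.
Real growth = 8226.08 / 6066.11 − 1 = 0.3561.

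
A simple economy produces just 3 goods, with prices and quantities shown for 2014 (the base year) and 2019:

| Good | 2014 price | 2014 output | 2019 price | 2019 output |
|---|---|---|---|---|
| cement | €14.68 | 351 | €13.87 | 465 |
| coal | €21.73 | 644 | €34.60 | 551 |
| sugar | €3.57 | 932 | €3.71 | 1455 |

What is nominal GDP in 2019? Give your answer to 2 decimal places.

Nominal GDP 2019 = Σ (p_2019 × q_2019) = 13.87·465 + 34.60·551 + 3.71·1455 = 30912.20.

€30912.20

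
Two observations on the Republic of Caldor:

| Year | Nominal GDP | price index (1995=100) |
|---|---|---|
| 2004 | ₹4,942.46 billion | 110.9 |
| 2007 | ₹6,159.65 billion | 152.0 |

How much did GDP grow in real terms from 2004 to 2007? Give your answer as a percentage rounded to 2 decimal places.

-9.07%

Deflate each year: 2004 → 4942.46/1.109 = 4456.68; 2007 → 6159.65/1.520 = 4052.40.
So real GDP changed by 4052.40/4456.68 − 1 = -0.0907, i.e. -9.07%.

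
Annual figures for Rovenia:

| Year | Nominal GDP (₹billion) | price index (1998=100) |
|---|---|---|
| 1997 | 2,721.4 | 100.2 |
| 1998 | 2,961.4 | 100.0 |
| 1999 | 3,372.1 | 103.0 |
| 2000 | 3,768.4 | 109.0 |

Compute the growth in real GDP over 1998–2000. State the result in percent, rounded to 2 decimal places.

Real GDP 1998 = 2961.4/1.000 = 2961.40.
Real GDP 2000 = 3768.4/1.090 = 3457.25.
Change = 3457.25/2961.40 − 1 = 0.1674.

16.74%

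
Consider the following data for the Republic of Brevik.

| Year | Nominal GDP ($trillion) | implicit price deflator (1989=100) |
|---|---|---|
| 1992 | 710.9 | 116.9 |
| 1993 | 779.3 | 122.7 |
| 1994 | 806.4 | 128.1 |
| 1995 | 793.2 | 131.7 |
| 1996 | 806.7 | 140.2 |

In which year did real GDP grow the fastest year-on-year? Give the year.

1993

1993: real = 779.3/1.227 = 635.13; growth vs 1992 (608.13) = 4.44%.
1994: real = 806.4/1.281 = 629.51; growth vs 1993 (635.13) = -0.88%.
1995: real = 793.2/1.317 = 602.28; growth vs 1994 (629.51) = -4.33%.
1996: real = 806.7/1.402 = 575.39; growth vs 1995 (602.28) = -4.46%.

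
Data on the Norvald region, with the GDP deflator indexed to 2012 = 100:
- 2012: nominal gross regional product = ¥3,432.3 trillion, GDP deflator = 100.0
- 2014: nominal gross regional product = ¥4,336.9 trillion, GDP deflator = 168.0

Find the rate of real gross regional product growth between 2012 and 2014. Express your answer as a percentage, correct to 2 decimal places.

-24.79%

Deflate each year: 2012 → 3432.3/1.000 = 3432.30; 2014 → 4336.9/1.680 = 2581.49.
So real gross regional product changed by 2581.49/3432.30 − 1 = -0.2479, i.e. -24.79%.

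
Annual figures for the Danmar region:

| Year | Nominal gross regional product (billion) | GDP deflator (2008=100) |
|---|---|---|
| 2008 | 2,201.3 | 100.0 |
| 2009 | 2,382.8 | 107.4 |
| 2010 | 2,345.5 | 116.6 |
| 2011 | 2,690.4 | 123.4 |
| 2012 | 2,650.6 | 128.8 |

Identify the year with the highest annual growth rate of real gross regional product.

2009: real = 2382.8/1.074 = 2218.62; growth vs 2008 (2201.30) = 0.79%.
2010: real = 2345.5/1.166 = 2011.58; growth vs 2009 (2218.62) = -9.33%.
2011: real = 2690.4/1.234 = 2180.23; growth vs 2010 (2011.58) = 8.38%.
2012: real = 2650.6/1.288 = 2057.92; growth vs 2011 (2180.23) = -5.61%.

2011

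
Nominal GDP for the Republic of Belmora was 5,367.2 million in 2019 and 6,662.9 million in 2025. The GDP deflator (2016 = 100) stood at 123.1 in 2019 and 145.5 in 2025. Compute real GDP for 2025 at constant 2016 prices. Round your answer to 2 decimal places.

Real GDP = Nominal / (GDP deflator/100) = 6662.9 / 1.455 = 4579.31.

4,579.31 million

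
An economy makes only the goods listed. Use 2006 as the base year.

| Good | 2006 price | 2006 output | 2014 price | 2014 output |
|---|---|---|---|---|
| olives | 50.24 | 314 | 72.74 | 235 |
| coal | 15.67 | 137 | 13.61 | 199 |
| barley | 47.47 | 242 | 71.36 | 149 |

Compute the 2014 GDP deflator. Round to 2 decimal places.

Nominal GDP 2014 = 72.74·235 + 13.61·199 + 71.36·149 = 30434.93.
Real GDP 2014 (at 2006 prices) = 50.24·235 + 15.67·199 + 47.47·149 = 21997.76.
Deflator = Nominal/Real × 100 = 30434.93/21997.76 × 100 = 138.355.

138.35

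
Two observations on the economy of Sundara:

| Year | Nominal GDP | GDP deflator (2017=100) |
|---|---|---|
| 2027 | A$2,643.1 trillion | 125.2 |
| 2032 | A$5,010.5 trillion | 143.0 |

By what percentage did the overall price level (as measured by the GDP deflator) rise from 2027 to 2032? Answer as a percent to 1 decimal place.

Price-level change = 143.0 / 125.2 − 1 = 0.1422.

14.2%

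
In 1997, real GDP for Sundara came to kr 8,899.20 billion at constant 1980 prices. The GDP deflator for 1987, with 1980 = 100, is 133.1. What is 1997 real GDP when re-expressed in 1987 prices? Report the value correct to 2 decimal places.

kr 11,844.84 billion

Real GDP in 1987 prices = Real GDP in 1980 prices × (P_1987/P_1980) = 8899.20 × 1.331 = 11844.84.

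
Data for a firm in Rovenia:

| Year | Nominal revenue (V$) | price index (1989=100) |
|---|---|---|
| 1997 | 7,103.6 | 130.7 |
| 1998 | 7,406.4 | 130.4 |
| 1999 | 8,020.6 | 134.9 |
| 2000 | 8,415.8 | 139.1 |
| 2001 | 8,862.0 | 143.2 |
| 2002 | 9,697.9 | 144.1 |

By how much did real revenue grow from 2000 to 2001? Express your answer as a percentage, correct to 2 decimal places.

2.29%

Real revenue 2000 = 8415.8/1.391 = 6050.18.
Real revenue 2001 = 8862.0/1.432 = 6188.55.
Change = 6188.55/6050.18 − 1 = 0.0229.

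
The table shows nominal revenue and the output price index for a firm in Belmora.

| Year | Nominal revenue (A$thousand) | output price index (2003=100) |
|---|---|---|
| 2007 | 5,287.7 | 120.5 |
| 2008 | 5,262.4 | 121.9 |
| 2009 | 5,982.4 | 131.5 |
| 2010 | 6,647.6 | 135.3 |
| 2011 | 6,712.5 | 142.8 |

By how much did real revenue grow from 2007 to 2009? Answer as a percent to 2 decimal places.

Real revenue 2007 = 5287.7/1.205 = 4388.13.
Real revenue 2009 = 5982.4/1.315 = 4549.35.
Change = 4549.35/4388.13 − 1 = 0.0367.

3.67%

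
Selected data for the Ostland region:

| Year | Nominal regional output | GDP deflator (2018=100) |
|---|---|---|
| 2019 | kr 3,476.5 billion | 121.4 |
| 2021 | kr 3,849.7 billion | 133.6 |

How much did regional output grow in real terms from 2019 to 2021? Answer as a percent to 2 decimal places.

Deflate each year: 2019 → 3476.5/1.214 = 2863.67; 2021 → 3849.7/1.336 = 2881.51.
So real regional output changed by 2881.51/2863.67 − 1 = 0.0062, i.e. 0.62%.

0.62%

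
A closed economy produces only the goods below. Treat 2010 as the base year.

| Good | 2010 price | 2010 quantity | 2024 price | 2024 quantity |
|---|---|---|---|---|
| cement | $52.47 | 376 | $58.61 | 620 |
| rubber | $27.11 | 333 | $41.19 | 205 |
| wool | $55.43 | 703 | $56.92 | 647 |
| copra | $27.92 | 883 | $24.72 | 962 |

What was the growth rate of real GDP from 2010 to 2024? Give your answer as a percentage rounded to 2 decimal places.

9.13%

Real GDP 2010 = Nominal GDP 2010 = 52.47·376 + 27.11·333 + 55.43·703 + 27.92·883 = 92377.00.
Real GDP 2024 (at 2010 prices) = 52.47·620 + 27.11·205 + 55.43·647 + 27.92·962 = 100811.20.
Real growth = 100811.20/92377.00 − 1 = 0.0913.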